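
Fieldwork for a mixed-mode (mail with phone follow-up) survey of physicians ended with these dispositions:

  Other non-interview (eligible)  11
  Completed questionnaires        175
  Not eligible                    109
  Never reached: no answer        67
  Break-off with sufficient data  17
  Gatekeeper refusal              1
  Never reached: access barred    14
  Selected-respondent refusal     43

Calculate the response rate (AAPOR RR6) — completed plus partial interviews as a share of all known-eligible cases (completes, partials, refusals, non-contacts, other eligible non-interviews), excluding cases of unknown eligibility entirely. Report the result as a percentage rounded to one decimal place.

58.5%

Refused = 1 + 43 = 44
No contact after all attempts = 67 + 14 = 81
Num: 175 + 17 = 192
Denom: 175 + 17 + 44 + 81 + 11 = 328
RR6 = 192 / 328 = 0.5854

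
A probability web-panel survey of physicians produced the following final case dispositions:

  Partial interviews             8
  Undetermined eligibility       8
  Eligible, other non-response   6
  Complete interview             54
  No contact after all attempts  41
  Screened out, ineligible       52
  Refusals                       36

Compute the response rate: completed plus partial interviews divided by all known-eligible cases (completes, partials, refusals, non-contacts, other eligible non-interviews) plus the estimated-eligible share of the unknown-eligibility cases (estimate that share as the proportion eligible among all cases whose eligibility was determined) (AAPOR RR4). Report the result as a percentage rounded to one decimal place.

41.1%

Numerator → 54 + 8 = 62
Determined eligible → 54 + 8 + 36 + 41 + 6 = 145
e = 145 / (145 + 52) = 145 / 197 = 0.7360
Estimated eligible among unknowns → 0.7360 × 8 = 5.89
Denom → 145 + 5.89 = 150.89
RR4 = 62 / 150.89 = 0.4109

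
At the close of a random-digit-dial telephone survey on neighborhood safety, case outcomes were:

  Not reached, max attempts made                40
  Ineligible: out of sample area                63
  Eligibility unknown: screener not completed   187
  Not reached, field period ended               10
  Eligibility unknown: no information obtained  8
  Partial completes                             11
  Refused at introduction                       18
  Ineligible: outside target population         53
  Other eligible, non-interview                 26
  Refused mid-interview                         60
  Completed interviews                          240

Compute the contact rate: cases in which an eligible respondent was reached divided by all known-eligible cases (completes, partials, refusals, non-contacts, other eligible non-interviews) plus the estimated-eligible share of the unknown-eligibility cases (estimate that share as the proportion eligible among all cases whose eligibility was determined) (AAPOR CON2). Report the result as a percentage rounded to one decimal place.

63.8%

Refusals = 18 + 60 = 78
Never reached = 10 + 40 = 50
Undetermined eligibility = 187 + 8 = 195
Screened out, ineligible = 53 + 63 = 116
Num: 240 + 11 + 78 + 26 = 355
Eligible (known): 240 + 11 + 78 + 50 + 26 = 405
e = 405 / (405 + 116) = 405 / 521 = 0.7774
Estimated eligible among unknowns: 0.7774 × 195 = 151.59
Base: 405 + 151.59 = 556.59
CON2 = 355 / 556.59 = 0.6378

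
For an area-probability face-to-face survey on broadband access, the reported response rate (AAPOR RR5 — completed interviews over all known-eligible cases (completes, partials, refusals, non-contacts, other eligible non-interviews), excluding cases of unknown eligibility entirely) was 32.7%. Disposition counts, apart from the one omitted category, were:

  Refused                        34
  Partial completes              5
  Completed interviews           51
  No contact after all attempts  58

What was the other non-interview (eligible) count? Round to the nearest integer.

8

RR5 = 51 / D = 0.327
D = 51 / 0.327 = 156.0
Rest of base = 148
other non-interview (eligible) = 156.0 − 148 ≈ 8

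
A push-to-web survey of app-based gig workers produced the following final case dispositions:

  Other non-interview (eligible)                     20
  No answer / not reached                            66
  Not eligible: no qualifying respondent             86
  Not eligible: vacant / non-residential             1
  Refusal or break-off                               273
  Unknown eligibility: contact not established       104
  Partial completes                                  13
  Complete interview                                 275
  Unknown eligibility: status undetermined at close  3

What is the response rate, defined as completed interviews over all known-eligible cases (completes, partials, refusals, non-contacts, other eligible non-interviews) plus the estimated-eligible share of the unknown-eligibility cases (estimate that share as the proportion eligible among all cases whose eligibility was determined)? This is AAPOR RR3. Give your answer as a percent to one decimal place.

37.1%

Unknown eligibility = 104 + 3 = 107
Ineligible = 86 + 1 = 87
Numerator: 275
Known eligible: 275 + 13 + 273 + 66 + 20 = 647
e = 647 / (647 + 87) = 647 / 734 = 0.8815
Eligible share of unknowns: 0.8815 × 107 = 94.32
Denominator: 647 + 94.32 = 741.32
RR3 = 275 / 741.32 = 0.3710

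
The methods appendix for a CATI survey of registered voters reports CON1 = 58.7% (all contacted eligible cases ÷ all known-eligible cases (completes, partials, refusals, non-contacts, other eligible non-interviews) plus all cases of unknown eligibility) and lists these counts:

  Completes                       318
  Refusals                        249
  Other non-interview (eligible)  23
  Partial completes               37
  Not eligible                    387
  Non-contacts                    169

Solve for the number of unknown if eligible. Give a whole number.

272

Num → 318 + 37 + 249 + 23 = 627
CON1 = 627 / D = 0.587
D = 627 / 0.587 = 1068.1
Remaining denominator categories sum to 796
unknown if eligible = 1068.1 − 796 ≈ 272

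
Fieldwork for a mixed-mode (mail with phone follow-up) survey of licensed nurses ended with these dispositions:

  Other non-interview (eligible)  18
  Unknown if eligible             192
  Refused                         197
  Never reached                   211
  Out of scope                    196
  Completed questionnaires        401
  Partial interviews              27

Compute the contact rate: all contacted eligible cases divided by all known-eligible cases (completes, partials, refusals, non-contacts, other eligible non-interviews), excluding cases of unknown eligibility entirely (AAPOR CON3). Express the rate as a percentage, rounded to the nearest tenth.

75.3%

Top = 401 + 27 + 197 + 18 = 643
Denominator = 401 + 27 + 197 + 211 + 18 = 854
CON3 = 643 / 854 = 0.7529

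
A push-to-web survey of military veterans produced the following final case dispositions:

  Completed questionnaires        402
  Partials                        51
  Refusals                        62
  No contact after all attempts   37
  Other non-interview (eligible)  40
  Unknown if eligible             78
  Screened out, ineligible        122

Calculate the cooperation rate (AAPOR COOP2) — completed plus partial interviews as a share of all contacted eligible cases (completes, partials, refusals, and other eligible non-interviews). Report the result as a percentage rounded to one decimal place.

Numerator = 402 + 51 = 453
Denom = 402 + 51 + 62 + 40 = 555
COOP2 = 453 / 555 = 0.8162

81.6%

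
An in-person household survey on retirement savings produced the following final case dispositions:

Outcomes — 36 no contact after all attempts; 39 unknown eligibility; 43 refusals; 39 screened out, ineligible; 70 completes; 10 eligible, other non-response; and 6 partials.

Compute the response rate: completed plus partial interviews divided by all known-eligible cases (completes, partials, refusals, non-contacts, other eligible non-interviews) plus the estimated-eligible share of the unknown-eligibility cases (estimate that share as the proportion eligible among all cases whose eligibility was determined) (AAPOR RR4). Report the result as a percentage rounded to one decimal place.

Numerator: 70 + 6 = 76
Known eligible: 70 + 6 + 43 + 36 + 10 = 165
e = 165 / (165 + 39) = 165 / 204 = 0.8088
Estimated eligible among unknowns: 0.8088 × 39 = 31.54
Denom: 165 + 31.54 = 196.54
RR4 = 76 / 196.54 = 0.3867

38.7%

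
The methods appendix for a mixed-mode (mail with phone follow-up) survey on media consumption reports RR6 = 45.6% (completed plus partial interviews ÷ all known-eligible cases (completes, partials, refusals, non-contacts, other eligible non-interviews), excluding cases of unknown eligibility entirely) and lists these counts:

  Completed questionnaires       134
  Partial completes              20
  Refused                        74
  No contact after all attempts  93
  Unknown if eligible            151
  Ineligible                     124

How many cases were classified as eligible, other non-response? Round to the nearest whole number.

Top = 134 + 20 = 154
RR6 = 154 / D = 0.456
D = 154 / 0.456 = 337.7
Other denominator terms total 321
eligible, other non-response = 337.7 − 321 ≈ 17

17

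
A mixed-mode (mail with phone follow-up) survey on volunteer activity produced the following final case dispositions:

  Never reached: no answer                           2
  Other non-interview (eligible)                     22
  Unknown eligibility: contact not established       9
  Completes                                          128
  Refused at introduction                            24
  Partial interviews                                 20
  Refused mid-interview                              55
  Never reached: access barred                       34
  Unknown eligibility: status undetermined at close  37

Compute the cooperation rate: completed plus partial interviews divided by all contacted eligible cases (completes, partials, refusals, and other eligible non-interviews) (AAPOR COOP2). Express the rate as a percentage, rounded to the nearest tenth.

Declined to participate = 24 + 55 = 79
Non-contacts = 2 + 34 = 36
Eligibility not determined = 9 + 37 = 46
Numerator: 128 + 20 = 148
Denominator: 128 + 20 + 79 + 22 = 249
COOP2 = 148 / 249 = 0.5944

59.4%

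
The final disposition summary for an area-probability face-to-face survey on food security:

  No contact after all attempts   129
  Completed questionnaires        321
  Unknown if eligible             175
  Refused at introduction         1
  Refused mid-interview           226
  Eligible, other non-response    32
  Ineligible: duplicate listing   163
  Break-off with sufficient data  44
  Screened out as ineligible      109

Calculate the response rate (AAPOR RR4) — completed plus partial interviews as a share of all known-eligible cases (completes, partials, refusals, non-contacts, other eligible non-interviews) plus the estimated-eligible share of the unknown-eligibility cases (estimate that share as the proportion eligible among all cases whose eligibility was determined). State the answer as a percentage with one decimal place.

41.4%

Declined to participate = 1 + 226 = 227
Ineligible = 109 + 163 = 272
Top: 321 + 44 = 365
Eligible (known): 321 + 44 + 227 + 129 + 32 = 753
e = 753 / (753 + 272) = 753 / 1025 = 0.7346
Eligible share of unknowns: 0.7346 × 175 = 128.56
Denom: 753 + 128.56 = 881.56
RR4 = 365 / 881.56 = 0.4140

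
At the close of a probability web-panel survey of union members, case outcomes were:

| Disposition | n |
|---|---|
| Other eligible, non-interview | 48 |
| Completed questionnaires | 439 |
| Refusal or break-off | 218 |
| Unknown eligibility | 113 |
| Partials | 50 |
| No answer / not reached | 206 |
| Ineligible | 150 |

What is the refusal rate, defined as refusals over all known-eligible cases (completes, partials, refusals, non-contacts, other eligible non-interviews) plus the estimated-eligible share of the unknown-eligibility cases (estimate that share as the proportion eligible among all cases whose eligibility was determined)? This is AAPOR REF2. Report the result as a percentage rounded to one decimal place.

Numerator: 218
Known eligible: 439 + 50 + 218 + 206 + 48 = 961
e = 961 / (961 + 150) = 961 / 1111 = 0.8650
Estimated eligible among unknowns: 0.8650 × 113 = 97.75
Denom: 961 + 97.75 = 1058.75
REF2 = 218 / 1058.75 = 0.2059

20.6%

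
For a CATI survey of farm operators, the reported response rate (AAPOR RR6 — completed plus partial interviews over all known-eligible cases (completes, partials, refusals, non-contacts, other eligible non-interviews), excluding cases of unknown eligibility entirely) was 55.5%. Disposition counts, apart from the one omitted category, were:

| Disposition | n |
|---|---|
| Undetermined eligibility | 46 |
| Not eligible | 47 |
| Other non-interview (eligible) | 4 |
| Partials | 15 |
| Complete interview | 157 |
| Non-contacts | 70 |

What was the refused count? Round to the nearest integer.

64

Top = 157 + 15 = 172
RR6 = 172 / D = 0.555
D = 172 / 0.555 = 309.9
Rest of base = 246
refused = 309.9 − 246 ≈ 64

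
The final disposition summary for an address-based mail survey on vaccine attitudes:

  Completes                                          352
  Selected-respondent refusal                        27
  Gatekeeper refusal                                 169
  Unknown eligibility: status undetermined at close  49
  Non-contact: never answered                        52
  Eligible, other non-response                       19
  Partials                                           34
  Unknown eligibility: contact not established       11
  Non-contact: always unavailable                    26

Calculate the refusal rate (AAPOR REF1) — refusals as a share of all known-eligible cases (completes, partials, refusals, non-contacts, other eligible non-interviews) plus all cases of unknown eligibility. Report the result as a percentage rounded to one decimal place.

26.5%

Declined to participate = 169 + 27 = 196
Never reached = 52 + 26 = 78
Unknown eligibility = 11 + 49 = 60
Top → 196
Denominator → 352 + 34 + 196 + 78 + 19 + 60 = 739
REF1 = 196 / 739 = 0.2652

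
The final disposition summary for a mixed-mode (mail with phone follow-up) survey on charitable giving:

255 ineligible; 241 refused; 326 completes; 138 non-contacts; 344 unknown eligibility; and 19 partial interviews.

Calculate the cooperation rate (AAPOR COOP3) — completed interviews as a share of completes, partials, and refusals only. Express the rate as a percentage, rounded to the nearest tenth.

55.6%

Num → 326
Base → 326 + 19 + 241 = 586
COOP3 = 326 / 586 = 0.5563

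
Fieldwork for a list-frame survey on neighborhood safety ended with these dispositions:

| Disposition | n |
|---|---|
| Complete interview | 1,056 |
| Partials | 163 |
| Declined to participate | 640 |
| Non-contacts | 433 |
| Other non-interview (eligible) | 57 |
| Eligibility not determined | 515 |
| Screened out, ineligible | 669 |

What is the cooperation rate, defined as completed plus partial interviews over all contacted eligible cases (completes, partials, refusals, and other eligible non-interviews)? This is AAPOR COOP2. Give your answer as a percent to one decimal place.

63.6%

Num = 1056 + 163 = 1219
Denominator = 1056 + 163 + 640 + 57 = 1916
COOP2 = 1219 / 1916 = 0.6362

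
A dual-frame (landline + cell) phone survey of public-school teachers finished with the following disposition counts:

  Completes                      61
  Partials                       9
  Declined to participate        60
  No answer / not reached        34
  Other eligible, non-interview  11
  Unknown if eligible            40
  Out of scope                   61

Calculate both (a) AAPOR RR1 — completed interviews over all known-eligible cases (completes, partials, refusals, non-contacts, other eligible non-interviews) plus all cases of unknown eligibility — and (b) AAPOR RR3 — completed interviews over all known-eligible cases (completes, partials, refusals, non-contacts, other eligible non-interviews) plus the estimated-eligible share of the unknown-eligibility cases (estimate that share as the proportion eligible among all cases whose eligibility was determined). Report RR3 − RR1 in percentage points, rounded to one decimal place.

1.4

Num → 61
Denominator → 61 + 9 + 60 + 34 + 11 + 40 = 215
RR1 = 61 / 215 = 0.2837
Known eligible → 61 + 9 + 60 + 34 + 11 = 175
e = 175 / (175 + 61) = 175 / 236 = 0.7415
Eligible share of unknowns → 0.7415 × 40 = 29.66
Denominator → 175 + 29.66 = 204.66
RR3 = 61 / 204.66 = 0.2981
Difference = 29.81 − 28.37 = 1.44 percentage points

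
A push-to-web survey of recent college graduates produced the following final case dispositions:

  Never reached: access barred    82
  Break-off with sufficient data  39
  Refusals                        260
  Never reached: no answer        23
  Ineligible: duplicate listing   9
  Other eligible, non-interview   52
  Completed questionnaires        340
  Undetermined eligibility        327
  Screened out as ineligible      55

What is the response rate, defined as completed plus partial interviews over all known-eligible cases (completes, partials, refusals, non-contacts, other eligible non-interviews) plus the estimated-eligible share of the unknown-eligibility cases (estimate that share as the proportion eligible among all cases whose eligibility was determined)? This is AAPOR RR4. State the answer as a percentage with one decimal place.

No contact after all attempts = 23 + 82 = 105
Screened out, ineligible = 55 + 9 = 64
Numerator: 340 + 39 = 379
Eligible (known): 340 + 39 + 260 + 105 + 52 = 796
e = 796 / (796 + 64) = 796 / 860 = 0.9256
Estimated eligible among unknowns: 0.9256 × 327 = 302.67
Denominator: 796 + 302.67 = 1098.67
RR4 = 379 / 1098.67 = 0.3450

34.5%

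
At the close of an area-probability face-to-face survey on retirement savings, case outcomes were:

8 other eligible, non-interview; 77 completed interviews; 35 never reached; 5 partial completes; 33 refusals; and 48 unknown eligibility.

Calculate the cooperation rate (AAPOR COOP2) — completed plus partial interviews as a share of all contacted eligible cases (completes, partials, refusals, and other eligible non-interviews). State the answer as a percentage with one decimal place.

66.7%

Numerator → 77 + 5 = 82
Denominator → 77 + 5 + 33 + 8 = 123
COOP2 = 82 / 123 = 0.6667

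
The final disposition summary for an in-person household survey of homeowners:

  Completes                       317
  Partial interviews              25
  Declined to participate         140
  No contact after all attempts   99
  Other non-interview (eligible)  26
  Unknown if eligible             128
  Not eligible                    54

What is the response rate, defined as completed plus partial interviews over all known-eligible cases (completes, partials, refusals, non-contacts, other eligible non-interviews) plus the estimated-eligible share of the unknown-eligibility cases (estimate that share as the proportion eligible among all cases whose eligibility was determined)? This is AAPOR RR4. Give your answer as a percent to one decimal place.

47.2%

Top: 317 + 25 = 342
Known eligible: 317 + 25 + 140 + 99 + 26 = 607
e = 607 / (607 + 54) = 607 / 661 = 0.9183
Eligible share of unknowns: 0.9183 × 128 = 117.54
Base: 607 + 117.54 = 724.54
RR4 = 342 / 724.54 = 0.4720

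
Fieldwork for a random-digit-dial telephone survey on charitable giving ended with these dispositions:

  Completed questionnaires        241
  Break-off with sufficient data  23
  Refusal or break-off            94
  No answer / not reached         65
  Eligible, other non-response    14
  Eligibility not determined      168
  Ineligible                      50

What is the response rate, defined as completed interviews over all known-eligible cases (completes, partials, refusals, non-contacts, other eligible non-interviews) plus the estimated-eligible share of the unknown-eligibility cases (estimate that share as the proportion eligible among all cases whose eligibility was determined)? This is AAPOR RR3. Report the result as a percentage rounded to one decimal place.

Num → 241
Known eligible → 241 + 23 + 94 + 65 + 14 = 437
e = 437 / (437 + 50) = 437 / 487 = 0.8973
Estimated eligible among unknowns → 0.8973 × 168 = 150.75
Denominator → 437 + 150.75 = 587.75
RR3 = 241 / 587.75 = 0.4100

41.0%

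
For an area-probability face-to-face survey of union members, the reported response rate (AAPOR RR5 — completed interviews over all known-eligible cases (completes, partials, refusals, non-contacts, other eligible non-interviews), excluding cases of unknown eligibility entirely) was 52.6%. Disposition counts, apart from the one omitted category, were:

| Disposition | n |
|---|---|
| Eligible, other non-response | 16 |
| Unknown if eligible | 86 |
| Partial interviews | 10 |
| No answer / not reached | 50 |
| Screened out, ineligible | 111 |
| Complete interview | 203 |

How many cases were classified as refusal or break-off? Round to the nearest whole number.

RR5 = 203 / D = 0.526
D = 203 / 0.526 = 385.9
Other denominator terms total 279
refusal or break-off = 385.9 − 279 ≈ 107

107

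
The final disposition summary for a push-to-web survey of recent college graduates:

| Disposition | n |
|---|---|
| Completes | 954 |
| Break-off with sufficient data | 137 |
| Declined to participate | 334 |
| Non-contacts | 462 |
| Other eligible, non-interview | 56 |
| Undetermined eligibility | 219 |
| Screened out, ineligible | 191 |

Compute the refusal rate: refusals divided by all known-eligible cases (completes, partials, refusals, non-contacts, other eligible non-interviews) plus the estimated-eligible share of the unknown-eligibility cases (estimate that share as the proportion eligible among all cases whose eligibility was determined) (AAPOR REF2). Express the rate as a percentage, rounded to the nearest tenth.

Top: 334
Known eligible: 954 + 137 + 334 + 462 + 56 = 1943
e = 1943 / (1943 + 191) = 1943 / 2134 = 0.9105
Estimated eligible among unknowns: 0.9105 × 219 = 199.40
Denominator: 1943 + 199.40 = 2142.40
REF2 = 334 / 2142.40 = 0.1559

15.6%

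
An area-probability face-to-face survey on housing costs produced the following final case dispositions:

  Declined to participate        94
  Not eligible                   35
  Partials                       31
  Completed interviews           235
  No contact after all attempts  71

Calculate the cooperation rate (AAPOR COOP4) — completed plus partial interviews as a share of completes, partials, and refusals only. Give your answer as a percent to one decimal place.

Top → 235 + 31 = 266
Denominator → 235 + 31 + 94 = 360
COOP4 = 266 / 360 = 0.7389

73.9%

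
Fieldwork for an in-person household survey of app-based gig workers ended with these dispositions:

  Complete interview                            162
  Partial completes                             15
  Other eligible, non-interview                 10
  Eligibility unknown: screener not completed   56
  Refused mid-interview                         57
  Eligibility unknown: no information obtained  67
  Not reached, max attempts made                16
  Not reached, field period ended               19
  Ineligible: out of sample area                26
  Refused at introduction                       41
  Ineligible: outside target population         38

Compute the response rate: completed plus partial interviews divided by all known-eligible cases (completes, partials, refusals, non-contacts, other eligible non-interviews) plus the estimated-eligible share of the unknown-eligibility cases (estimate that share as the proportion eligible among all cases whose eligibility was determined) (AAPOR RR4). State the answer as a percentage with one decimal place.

Refusals = 41 + 57 = 98
Never reached = 19 + 16 = 35
Undetermined eligibility = 56 + 67 = 123
Not eligible = 38 + 26 = 64
Numerator: 162 + 15 = 177
Determined eligible: 162 + 15 + 98 + 35 + 10 = 320
e = 320 / (320 + 64) = 320 / 384 = 0.8333
Eligible share of unknowns: 0.8333 × 123 = 102.50
Denominator: 320 + 102.50 = 422.50
RR4 = 177 / 422.50 = 0.4189

41.9%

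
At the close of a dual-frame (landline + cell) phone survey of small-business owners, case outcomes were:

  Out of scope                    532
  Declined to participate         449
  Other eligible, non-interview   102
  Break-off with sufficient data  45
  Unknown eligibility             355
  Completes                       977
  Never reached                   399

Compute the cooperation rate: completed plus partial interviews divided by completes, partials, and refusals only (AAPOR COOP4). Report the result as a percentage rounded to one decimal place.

69.5%

Top = 977 + 45 = 1022
Denominator = 977 + 45 + 449 = 1471
COOP4 = 1022 / 1471 = 0.6948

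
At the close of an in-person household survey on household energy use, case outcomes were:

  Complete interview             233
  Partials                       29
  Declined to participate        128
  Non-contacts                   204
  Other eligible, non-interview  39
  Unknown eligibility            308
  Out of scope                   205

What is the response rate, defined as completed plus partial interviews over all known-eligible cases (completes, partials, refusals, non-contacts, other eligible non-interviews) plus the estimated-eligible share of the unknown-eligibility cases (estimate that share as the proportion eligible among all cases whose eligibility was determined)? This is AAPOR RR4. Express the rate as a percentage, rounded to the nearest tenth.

Top = 233 + 29 = 262
Determined eligible = 233 + 29 + 128 + 204 + 39 = 633
e = 633 / (633 + 205) = 633 / 838 = 0.7554
Estimated eligible among unknowns = 0.7554 × 308 = 232.66
Denominator = 633 + 232.66 = 865.66
RR4 = 262 / 865.66 = 0.3027

30.3%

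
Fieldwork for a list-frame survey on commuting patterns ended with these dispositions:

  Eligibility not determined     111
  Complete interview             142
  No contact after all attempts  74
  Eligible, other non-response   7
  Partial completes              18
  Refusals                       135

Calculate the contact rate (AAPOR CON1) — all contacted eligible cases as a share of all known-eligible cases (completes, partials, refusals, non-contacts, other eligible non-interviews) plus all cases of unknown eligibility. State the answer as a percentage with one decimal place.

62.0%

Numerator → 142 + 18 + 135 + 7 = 302
Denominator → 142 + 18 + 135 + 74 + 7 + 111 = 487
CON1 = 302 / 487 = 0.6201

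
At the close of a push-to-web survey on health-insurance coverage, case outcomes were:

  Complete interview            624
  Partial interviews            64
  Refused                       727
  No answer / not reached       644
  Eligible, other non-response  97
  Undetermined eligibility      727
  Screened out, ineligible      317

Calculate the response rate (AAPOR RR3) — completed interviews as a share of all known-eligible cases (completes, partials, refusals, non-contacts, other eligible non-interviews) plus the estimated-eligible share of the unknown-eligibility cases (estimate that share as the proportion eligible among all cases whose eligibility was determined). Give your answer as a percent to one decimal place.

22.4%

Numerator → 624
Eligible (known) → 624 + 64 + 727 + 644 + 97 = 2156
e = 2156 / (2156 + 317) = 2156 / 2473 = 0.8718
Estimated eligible among unknowns → 0.8718 × 727 = 633.80
Base → 2156 + 633.80 = 2789.80
RR3 = 624 / 2789.80 = 0.2237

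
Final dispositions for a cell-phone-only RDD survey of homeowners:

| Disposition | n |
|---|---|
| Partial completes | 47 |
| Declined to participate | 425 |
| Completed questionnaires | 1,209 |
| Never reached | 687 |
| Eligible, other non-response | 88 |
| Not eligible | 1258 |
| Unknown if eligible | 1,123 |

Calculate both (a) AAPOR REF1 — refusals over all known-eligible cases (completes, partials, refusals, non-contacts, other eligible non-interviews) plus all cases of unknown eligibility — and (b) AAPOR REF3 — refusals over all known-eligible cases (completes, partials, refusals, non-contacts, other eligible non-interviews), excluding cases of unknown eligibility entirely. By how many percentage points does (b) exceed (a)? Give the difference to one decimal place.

Top: 425
Denominator: 1209 + 47 + 425 + 687 + 88 + 1123 = 3579
REF1 = 425 / 3579 = 0.1187
Denominator: 1209 + 47 + 425 + 687 + 88 = 2456
REF3 = 425 / 2456 = 0.1730
Difference = 17.30 − 11.87 = 5.43 percentage points

5.4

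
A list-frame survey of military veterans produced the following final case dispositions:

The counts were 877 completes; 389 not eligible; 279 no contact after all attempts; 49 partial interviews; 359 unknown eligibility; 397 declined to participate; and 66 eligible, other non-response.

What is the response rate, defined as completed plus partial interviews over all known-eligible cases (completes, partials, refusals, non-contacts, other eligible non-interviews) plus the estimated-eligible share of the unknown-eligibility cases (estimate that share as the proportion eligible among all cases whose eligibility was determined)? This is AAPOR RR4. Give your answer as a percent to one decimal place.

47.3%

Top → 877 + 49 = 926
Eligible (known) → 877 + 49 + 397 + 279 + 66 = 1668
e = 1668 / (1668 + 389) = 1668 / 2057 = 0.8109
e × U → 0.8109 × 359 = 291.11
Denominator → 1668 + 291.11 = 1959.11
RR4 = 926 / 1959.11 = 0.4727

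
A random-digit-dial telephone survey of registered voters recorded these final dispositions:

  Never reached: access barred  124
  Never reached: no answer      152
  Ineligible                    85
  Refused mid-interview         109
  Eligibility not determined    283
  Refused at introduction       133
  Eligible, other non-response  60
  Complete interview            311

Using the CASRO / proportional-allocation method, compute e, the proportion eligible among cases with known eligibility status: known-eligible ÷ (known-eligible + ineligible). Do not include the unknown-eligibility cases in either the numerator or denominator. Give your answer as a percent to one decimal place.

91.3%

Declined to participate = 133 + 109 = 242
Non-contacts = 152 + 124 = 276
Known eligible → 311 + 242 + 276 + 60 = 889
e = 889 / (889 + 85) = 889 / 974 = 0.9127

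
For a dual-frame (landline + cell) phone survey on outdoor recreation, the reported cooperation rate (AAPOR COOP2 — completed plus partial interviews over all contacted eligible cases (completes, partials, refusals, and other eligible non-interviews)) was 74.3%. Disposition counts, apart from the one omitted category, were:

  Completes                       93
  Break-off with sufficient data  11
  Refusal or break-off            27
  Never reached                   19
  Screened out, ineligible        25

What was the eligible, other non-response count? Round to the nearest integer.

Num → 93 + 11 = 104
COOP2 = 104 / D = 0.743
D = 104 / 0.743 = 140.0
Rest of base = 131
eligible, other non-response = 140.0 − 131 ≈ 9

9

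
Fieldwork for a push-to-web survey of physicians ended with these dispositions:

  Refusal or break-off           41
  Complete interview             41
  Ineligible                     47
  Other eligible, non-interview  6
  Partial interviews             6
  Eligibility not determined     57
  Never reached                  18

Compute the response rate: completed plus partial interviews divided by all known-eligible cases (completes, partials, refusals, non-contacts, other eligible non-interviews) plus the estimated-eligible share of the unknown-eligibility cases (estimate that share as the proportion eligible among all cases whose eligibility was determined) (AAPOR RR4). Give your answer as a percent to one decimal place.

30.9%

Top → 41 + 6 = 47
Eligible (known) → 41 + 6 + 41 + 18 + 6 = 112
e = 112 / (112 + 47) = 112 / 159 = 0.7044
Eligible share of unknowns → 0.7044 × 57 = 40.15
Denom → 112 + 40.15 = 152.15
RR4 = 47 / 152.15 = 0.3089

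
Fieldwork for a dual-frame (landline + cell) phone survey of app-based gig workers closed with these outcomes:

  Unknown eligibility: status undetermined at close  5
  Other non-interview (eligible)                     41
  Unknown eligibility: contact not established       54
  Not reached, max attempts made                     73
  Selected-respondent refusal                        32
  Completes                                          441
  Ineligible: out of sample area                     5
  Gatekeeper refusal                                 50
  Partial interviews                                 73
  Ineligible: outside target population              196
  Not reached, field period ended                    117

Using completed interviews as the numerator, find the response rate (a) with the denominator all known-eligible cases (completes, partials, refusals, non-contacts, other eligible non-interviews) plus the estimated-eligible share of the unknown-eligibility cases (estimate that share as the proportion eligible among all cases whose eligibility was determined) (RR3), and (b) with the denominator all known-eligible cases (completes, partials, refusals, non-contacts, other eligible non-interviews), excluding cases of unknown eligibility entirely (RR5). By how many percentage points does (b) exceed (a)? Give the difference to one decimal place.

2.9

Refusals = 50 + 32 = 82
Never reached = 117 + 73 = 190
Unknown eligibility = 54 + 5 = 59
Out of scope = 196 + 5 = 201
Numerator → 441
Known eligible → 441 + 73 + 82 + 190 + 41 = 827
e = 827 / (827 + 201) = 827 / 1028 = 0.8045
Eligible share of unknowns → 0.8045 × 59 = 47.47
Denominator → 827 + 47.47 = 874.47
RR3 = 441 / 874.47 = 0.5043
Denominator → 441 + 73 + 82 + 190 + 41 = 827
RR5 = 441 / 827 = 0.5333
Difference = 53.33 − 50.43 = 2.90 percentage points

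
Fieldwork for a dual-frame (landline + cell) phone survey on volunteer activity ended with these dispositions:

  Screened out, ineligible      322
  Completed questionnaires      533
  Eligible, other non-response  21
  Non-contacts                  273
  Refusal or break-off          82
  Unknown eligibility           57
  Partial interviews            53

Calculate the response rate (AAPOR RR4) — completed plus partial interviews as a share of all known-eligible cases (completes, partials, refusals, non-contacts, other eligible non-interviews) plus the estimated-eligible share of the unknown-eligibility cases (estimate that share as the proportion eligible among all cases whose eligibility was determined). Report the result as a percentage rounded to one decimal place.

58.3%

Top → 533 + 53 = 586
Determined eligible → 533 + 53 + 82 + 273 + 21 = 962
e = 962 / (962 + 322) = 962 / 1284 = 0.7492
Estimated eligible among unknowns → 0.7492 × 57 = 42.70
Base → 962 + 42.70 = 1004.70
RR4 = 586 / 1004.70 = 0.5833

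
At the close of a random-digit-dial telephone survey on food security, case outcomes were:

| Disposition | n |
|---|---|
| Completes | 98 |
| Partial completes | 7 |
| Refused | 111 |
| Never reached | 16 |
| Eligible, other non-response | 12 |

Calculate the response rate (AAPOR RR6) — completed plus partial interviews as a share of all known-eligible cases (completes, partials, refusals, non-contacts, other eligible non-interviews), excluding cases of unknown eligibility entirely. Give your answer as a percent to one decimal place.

43.0%

Top → 98 + 7 = 105
Base → 98 + 7 + 111 + 16 + 12 = 244
RR6 = 105 / 244 = 0.4303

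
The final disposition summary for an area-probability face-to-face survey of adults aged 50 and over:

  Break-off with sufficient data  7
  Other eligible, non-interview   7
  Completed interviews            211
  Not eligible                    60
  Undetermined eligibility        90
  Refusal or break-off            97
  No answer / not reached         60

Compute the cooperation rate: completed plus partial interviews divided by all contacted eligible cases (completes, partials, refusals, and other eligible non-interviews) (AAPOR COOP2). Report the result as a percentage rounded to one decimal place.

67.7%

Numerator: 211 + 7 = 218
Base: 211 + 7 + 97 + 7 = 322
COOP2 = 218 / 322 = 0.6770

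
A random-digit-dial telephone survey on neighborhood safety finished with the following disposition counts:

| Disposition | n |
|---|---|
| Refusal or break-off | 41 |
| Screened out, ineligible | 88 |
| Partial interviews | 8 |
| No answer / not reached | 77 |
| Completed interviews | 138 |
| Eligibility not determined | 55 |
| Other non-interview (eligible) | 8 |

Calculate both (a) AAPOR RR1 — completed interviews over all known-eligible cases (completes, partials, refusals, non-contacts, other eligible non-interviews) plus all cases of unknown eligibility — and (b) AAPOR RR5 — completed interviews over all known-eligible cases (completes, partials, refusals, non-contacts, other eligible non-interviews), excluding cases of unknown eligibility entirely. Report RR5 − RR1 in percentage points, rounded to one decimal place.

Top = 138
Denominator = 138 + 8 + 41 + 77 + 8 + 55 = 327
RR1 = 138 / 327 = 0.4220
Denominator = 138 + 8 + 41 + 77 + 8 = 272
RR5 = 138 / 272 = 0.5074
Difference = 50.74 − 42.20 = 8.54 percentage points

8.5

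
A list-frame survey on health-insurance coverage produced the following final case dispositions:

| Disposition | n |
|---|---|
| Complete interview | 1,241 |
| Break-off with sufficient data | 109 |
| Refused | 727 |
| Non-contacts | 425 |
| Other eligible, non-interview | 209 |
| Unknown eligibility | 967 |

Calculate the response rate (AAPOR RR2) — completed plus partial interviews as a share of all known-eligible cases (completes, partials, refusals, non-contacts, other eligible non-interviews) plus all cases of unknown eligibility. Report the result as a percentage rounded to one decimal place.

36.7%

Num: 1241 + 109 = 1350
Denominator: 1241 + 109 + 727 + 425 + 209 + 967 = 3678
RR2 = 1350 / 3678 = 0.3670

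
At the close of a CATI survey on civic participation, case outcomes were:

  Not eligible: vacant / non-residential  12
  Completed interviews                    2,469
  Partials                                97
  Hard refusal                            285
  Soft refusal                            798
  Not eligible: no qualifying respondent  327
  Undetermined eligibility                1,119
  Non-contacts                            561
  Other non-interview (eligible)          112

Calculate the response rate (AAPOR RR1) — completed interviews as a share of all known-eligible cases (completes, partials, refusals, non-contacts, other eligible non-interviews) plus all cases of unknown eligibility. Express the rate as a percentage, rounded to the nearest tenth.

45.4%

Refusals = 285 + 798 = 1083
Screened out, ineligible = 327 + 12 = 339
Top: 2469
Denominator: 2469 + 97 + 1083 + 561 + 112 + 1119 = 5441
RR1 = 2469 / 5441 = 0.4538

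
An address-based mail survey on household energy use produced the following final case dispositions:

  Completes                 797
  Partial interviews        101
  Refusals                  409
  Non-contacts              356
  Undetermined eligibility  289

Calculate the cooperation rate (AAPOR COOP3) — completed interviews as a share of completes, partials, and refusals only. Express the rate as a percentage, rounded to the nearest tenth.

Top = 797
Denom = 797 + 101 + 409 = 1307
COOP3 = 797 / 1307 = 0.6098

61.0%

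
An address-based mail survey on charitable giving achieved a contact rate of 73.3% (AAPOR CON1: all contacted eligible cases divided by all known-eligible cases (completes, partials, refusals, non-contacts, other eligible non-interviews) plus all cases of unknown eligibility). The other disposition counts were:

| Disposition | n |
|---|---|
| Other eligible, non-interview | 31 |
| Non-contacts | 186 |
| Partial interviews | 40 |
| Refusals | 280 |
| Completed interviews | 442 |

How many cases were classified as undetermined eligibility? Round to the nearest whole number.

103

Numerator = 442 + 40 + 280 + 31 = 793
CON1 = 793 / D = 0.733
D = 793 / 0.733 = 1081.9
Rest of base = 979
undetermined eligibility = 1081.9 − 979 ≈ 103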